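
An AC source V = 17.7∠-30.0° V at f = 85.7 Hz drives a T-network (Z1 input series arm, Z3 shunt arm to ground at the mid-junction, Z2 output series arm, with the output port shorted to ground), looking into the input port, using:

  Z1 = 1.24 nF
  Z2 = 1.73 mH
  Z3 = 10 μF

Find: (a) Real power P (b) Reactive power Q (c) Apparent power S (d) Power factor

Step 1 — Angular frequency: ω = 2π·f = 2π·85.7 = 538.5 rad/s.
Step 2 — Component impedances:
  Z1: Z = 1/(jωC) = -j/(ω·C) = 0 - j1.498e+06 Ω
  Z2: Z = jωL = j·538.5·0.00173 = 0 + j0.9316 Ω
  Z3: Z = 1/(jωC) = -j/(ω·C) = 0 - j185.7 Ω
Step 3 — With the output port shorted to ground, the output series arm Z2 runs from the junction to ground; the shunt arm Z3 also runs from the junction to ground. They appear in parallel: Z3 || Z2 = 0 + j0.9362 Ω.
Step 4 — Series with input arm Z1: Z_in = Z1 + (Z3 || Z2) = 0 - j1.498e+06 Ω = 1.498e+06∠-90.0° Ω.
Step 5 — Source phasor: V = 17.7∠-30.0° V = 15.33 - j8.85 V.
Step 6 — Current: I = V / Z = 5.909e-06 + j1.023e-05 A = 1.182e-05∠60.0° A.
Step 7 — Complex power: S = V·I* = 0 - j0.0002092 VA.
Step 8 — Real power: P = Re(S) = 0 W.
Step 9 — Reactive power: Q = Im(S) = -0.0002092 VAR.
Step 10 — Apparent power: |S| = 0.0002092 VA.
Step 11 — Power factor: PF = P/|S| = 0 (leading).

(a) P = 0 W  (b) Q = -0.0002092 VAR  (c) S = 0.0002092 VA  (d) PF = 0 (leading)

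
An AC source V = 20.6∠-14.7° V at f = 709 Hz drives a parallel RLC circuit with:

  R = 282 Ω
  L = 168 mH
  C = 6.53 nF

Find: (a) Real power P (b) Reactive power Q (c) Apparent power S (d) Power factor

Step 1 — Angular frequency: ω = 2π·f = 2π·709 = 4455 rad/s.
Step 2 — Component impedances:
  R: Z = R = 282 Ω
  L: Z = jωL = j·4455·0.168 = 0 + j748.4 Ω
  C: Z = 1/(jωC) = -j/(ω·C) = 0 - j3.438e+04 Ω
Step 3 — Parallel combination: 1/Z_total = 1/R + 1/L + 1/C; Z_total = 248.3 + j91.51 Ω = 264.6∠20.2° Ω.
Step 4 — Source phasor: V = 20.6∠-14.7° V = 19.93 - j5.227 V.
Step 5 — Current: I = V / Z = 0.06383 - j0.04458 A = 0.07785∠-34.9° A.
Step 6 — Complex power: S = V·I* = 1.505 + j0.5547 VA.
Step 7 — Real power: P = Re(S) = 1.505 W.
Step 8 — Reactive power: Q = Im(S) = 0.5547 VAR.
Step 9 — Apparent power: |S| = 1.604 VA.
Step 10 — Power factor: PF = P/|S| = 0.9383 (lagging).

(a) P = 1.505 W  (b) Q = 0.5547 VAR  (c) S = 1.604 VA  (d) PF = 0.9383 (lagging)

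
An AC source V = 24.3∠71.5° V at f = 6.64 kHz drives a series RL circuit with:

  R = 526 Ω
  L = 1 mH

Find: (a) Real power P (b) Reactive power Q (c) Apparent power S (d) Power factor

Step 1 — Angular frequency: ω = 2π·f = 2π·6640 = 4.172e+04 rad/s.
Step 2 — Component impedances:
  R: Z = R = 526 Ω
  L: Z = jωL = j·4.172e+04·0.001 = 0 + j41.72 Ω
Step 3 — Series combination: Z_total = R + L = 526 + j41.72 Ω = 527.7∠4.5° Ω.
Step 4 — Source phasor: V = 24.3∠71.5° V = 7.711 + j23.04 V.
Step 5 — Current: I = V / Z = 0.01802 + j0.04238 A = 0.04605∠67.0° A.
Step 6 — Complex power: S = V·I* = 1.116 + j0.08848 VA.
Step 7 — Real power: P = Re(S) = 1.116 W.
Step 8 — Reactive power: Q = Im(S) = 0.08848 VAR.
Step 9 — Apparent power: |S| = 1.119 VA.
Step 10 — Power factor: PF = P/|S| = 0.9969 (lagging).

(a) P = 1.116 W  (b) Q = 0.08848 VAR  (c) S = 1.119 VA  (d) PF = 0.9969 (lagging)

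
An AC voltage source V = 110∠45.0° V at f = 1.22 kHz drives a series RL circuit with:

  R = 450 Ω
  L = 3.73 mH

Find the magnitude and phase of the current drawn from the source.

Step 1 — Angular frequency: ω = 2π·f = 2π·1220 = 7665 rad/s.
Step 2 — Component impedances:
  R: Z = R = 450 Ω
  L: Z = jωL = j·7665·0.00373 = 0 + j28.59 Ω
Step 3 — Series combination: Z_total = R + L = 450 + j28.59 Ω = 450.9∠3.6° Ω.
Step 4 — Source phasor: V = 110∠45.0° V = 77.78 + j77.78 V.
Step 5 — Ohm's law: I = V / Z_total = (77.78 + j77.78) / (450 + j28.59) = 0.1831 + j0.1612 A.
Step 6 — Convert to polar: |I| = 0.244 A, ∠I = 41.4°.

I = 0.244∠41.4° A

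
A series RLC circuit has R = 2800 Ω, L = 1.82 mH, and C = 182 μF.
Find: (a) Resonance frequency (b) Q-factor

Step 1 — Resonance condition Im(Z)=0 gives ω₀ = 1/√(LC).
Step 2 — ω₀ = 1/√(0.00182·0.000182) = 1738 rad/s.
Step 3 — f₀ = ω₀/(2π) = 276.5 Hz.
Step 4 — Series Q: Q = ω₀L/R = 1738·0.00182/2800 = 0.001129.

(a) f₀ = 276.5 Hz  (b) Q = 0.001129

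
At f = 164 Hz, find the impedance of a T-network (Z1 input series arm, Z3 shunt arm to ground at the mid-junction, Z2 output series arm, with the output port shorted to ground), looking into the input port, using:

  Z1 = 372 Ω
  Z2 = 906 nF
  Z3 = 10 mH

Step 1 — Angular frequency: ω = 2π·f = 2π·164 = 1030 rad/s.
Step 2 — Component impedances:
  Z1: Z = R = 372 Ω
  Z2: Z = 1/(jωC) = -j/(ω·C) = 0 - j1071 Ω
  Z3: Z = jωL = j·1030·0.01 = 0 + j10.3 Ω
Step 3 — With the output port shorted to ground, the output series arm Z2 runs from the junction to ground; the shunt arm Z3 also runs from the junction to ground. They appear in parallel: Z3 || Z2 = 0 + j10.4 Ω.
Step 4 — Series with input arm Z1: Z_in = Z1 + (Z3 || Z2) = 372 + j10.4 Ω = 372.1∠1.6° Ω.

Z = 372 + j10.4 Ω = 372.1∠1.6° Ω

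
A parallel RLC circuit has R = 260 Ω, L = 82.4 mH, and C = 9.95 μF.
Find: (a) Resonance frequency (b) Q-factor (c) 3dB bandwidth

Step 1 — Resonance: ω₀ = 1/√(LC) = 1/√(0.0824·9.95e-06) = 1104 rad/s.
Step 2 — f₀ = ω₀/(2π) = 175.8 Hz.
Step 3 — Parallel Q: Q = R/(ω₀L) = 260/(1104·0.0824) = 2.857.
Step 4 — Bandwidth: Δω = ω₀/Q = 386.5 rad/s; BW = Δω/(2π) = 61.52 Hz.

(a) f₀ = 175.8 Hz  (b) Q = 2.857  (c) BW = 61.52 Hz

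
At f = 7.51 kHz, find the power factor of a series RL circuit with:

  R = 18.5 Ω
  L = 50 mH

Step 1 — Angular frequency: ω = 2π·f = 2π·7510 = 4.719e+04 rad/s.
Step 2 — Component impedances:
  R: Z = R = 18.5 Ω
  L: Z = jωL = j·4.719e+04·0.05 = 0 + j2359 Ω
Step 3 — Series combination: Z_total = R + L = 18.5 + j2359 Ω = 2359∠89.6° Ω.
Step 4 — Power factor: PF = cos(φ) = Re(Z)/|Z| = 18.5/2359.4 = 0.007841.
Step 5 — Type: Im(Z) = 2359 ⇒ lagging (phase φ = 89.6°).

PF = 0.007841 (lagging, φ = 89.6°)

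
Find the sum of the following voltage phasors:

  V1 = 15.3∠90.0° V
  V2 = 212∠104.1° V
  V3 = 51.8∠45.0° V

Step 1 — Convert each phasor to rectangular form:
  V1 = 15.3·(cos(90.0°) + j·sin(90.0°)) = 0 + j15.3 V
  V2 = 212·(cos(104.1°) + j·sin(104.1°)) = -51.65 + j205.6 V
  V3 = 51.8·(cos(45.0°) + j·sin(45.0°)) = 36.63 + j36.63 V
Step 2 — Sum components: V_total = -15.02 + j257.5 V.
Step 3 — Convert to polar: |V_total| = 258 V, ∠V_total = 93.3°.

V_total = 258∠93.3° V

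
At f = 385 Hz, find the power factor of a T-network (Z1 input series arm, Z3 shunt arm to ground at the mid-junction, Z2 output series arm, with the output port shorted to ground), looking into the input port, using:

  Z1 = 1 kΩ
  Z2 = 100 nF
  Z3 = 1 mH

Step 1 — Angular frequency: ω = 2π·f = 2π·385 = 2419 rad/s.
Step 2 — Component impedances:
  Z1: Z = R = 1000 Ω
  Z2: Z = 1/(jωC) = -j/(ω·C) = 0 - j4134 Ω
  Z3: Z = jωL = j·2419·0.001 = 0 + j2.419 Ω
Step 3 — With the output port shorted to ground, the output series arm Z2 runs from the junction to ground; the shunt arm Z3 also runs from the junction to ground. They appear in parallel: Z3 || Z2 = 0 + j2.42 Ω.
Step 4 — Series with input arm Z1: Z_in = Z1 + (Z3 || Z2) = 1000 + j2.42 Ω = 1000∠0.1° Ω.
Step 5 — Power factor: PF = cos(φ) = Re(Z)/|Z| = 1000/1000 = 1.
Step 6 — Type: Im(Z) = 2.42 ⇒ lagging (phase φ = 0.1°).

PF = 1 (lagging, φ = 0.1°)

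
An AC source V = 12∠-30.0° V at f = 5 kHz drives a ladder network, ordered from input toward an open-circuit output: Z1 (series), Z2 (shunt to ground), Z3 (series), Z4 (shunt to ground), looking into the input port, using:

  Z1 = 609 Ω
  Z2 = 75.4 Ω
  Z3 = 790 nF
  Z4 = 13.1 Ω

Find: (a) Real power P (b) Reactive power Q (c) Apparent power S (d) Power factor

Step 1 — Angular frequency: ω = 2π·f = 2π·5000 = 3.142e+04 rad/s.
Step 2 — Component impedances:
  Z1: Z = R = 609 Ω
  Z2: Z = R = 75.4 Ω
  Z3: Z = 1/(jωC) = -j/(ω·C) = 0 - j40.29 Ω
  Z4: Z = R = 13.1 Ω
Step 3 — Ladder network (open output): work backward from the far end, alternating series and parallel combinations. Z_in = 631.2 - j24.23 Ω = 631.7∠-2.2° Ω.
Step 4 — Source phasor: V = 12∠-30.0° V = 10.39 - j6 V.
Step 5 — Current: I = V / Z = 0.0168 - j0.008861 A = 0.019∠-27.8° A.
Step 6 — Complex power: S = V·I* = 0.2278 - j0.008743 VA.
Step 7 — Real power: P = Re(S) = 0.2278 W.
Step 8 — Reactive power: Q = Im(S) = -0.008743 VAR.
Step 9 — Apparent power: |S| = 0.228 VA.
Step 10 — Power factor: PF = P/|S| = 0.9993 (leading).

(a) P = 0.2278 W  (b) Q = -0.008743 VAR  (c) S = 0.228 VA  (d) PF = 0.9993 (leading)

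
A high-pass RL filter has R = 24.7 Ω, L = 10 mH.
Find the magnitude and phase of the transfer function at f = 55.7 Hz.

Step 1 — Angular frequency: ω = 2π·55.7 = 350 rad/s.
Step 2 — Transfer function: H(jω) = jωL/(R + jωL).
Step 3 — Numerator jωL = j·3.5; denominator R + jωL = 24.7 + j3.5.
Step 4 — H = 0.01968 + j0.1389.
Step 5 — Magnitude: |H| = 0.1403 (-17.1 dB); phase: φ = 81.9°.

|H| = 0.1403 (-17.1 dB), φ = 81.9°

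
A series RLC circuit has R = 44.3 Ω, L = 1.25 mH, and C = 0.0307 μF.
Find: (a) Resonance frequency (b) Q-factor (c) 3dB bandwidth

Step 1 — Resonance: ω₀ = 1/√(LC) = 1/√(0.00125·3.07e-08) = 1.614e+05 rad/s.
Step 2 — f₀ = ω₀/(2π) = 2.569e+04 Hz.
Step 3 — Series Q: Q = ω₀L/R = 1.614e+05·0.00125/44.3 = 4.555.
Step 4 — Bandwidth: Δω = ω₀/Q = 3.544e+04 rad/s; BW = Δω/(2π) = 5640 Hz.

(a) f₀ = 2.569e+04 Hz  (b) Q = 4.555  (c) BW = 5640 Hz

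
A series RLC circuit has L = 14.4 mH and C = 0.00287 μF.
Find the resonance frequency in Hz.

Step 1 — Resonance condition Im(Z)=0 gives ω₀ = 1/√(LC).
Step 2 — ω₀ = 1/√(0.0144·2.87e-09) = 1.556e+05 rad/s.
Step 3 — f₀ = ω₀/(2π) = 2.476e+04 Hz.

f₀ = 2.476e+04 Hz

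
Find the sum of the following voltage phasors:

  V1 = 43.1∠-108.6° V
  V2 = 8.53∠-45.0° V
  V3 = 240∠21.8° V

Step 1 — Convert each phasor to rectangular form:
  V1 = 43.1·(cos(-108.6°) + j·sin(-108.6°)) = -13.75 - j40.85 V
  V2 = 8.53·(cos(-45.0°) + j·sin(-45.0°)) = 6.032 - j6.032 V
  V3 = 240·(cos(21.8°) + j·sin(21.8°)) = 222.8 + j89.13 V
Step 2 — Sum components: V_total = 215.1 + j42.25 V.
Step 3 — Convert to polar: |V_total| = 219.2 V, ∠V_total = 11.1°.

V_total = 219.2∠11.1° V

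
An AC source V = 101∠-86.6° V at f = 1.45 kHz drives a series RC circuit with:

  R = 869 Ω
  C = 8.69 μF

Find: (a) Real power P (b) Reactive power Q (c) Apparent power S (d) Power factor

Step 1 — Angular frequency: ω = 2π·f = 2π·1450 = 9111 rad/s.
Step 2 — Component impedances:
  R: Z = R = 869 Ω
  C: Z = 1/(jωC) = -j/(ω·C) = 0 - j12.63 Ω
Step 3 — Series combination: Z_total = R + C = 869 - j12.63 Ω = 869.1∠-0.8° Ω.
Step 4 — Source phasor: V = 101∠-86.6° V = 5.99 - j100.8 V.
Step 5 — Current: I = V / Z = 0.008577 - j0.1159 A = 0.1162∠-85.8° A.
Step 6 — Complex power: S = V·I* = 11.74 - j0.1706 VA.
Step 7 — Real power: P = Re(S) = 11.74 W.
Step 8 — Reactive power: Q = Im(S) = -0.1706 VAR.
Step 9 — Apparent power: |S| = 11.74 VA.
Step 10 — Power factor: PF = P/|S| = 0.9999 (leading).

(a) P = 11.74 W  (b) Q = -0.1706 VAR  (c) S = 11.74 VA  (d) PF = 0.9999 (leading)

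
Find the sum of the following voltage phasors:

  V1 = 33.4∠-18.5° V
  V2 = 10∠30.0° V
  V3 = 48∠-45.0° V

Step 1 — Convert each phasor to rectangular form:
  V1 = 33.4·(cos(-18.5°) + j·sin(-18.5°)) = 31.67 - j10.6 V
  V2 = 10·(cos(30.0°) + j·sin(30.0°)) = 8.66 + j5 V
  V3 = 48·(cos(-45.0°) + j·sin(-45.0°)) = 33.94 - j33.94 V
Step 2 — Sum components: V_total = 74.28 - j39.54 V.
Step 3 — Convert to polar: |V_total| = 84.14 V, ∠V_total = -28.0°.

V_total = 84.14∠-28.0° V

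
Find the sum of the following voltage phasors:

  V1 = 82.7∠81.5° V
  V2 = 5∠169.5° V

Step 1 — Convert each phasor to rectangular form:
  V1 = 82.7·(cos(81.5°) + j·sin(81.5°)) = 12.22 + j81.79 V
  V2 = 5·(cos(169.5°) + j·sin(169.5°)) = -4.916 + j0.9112 V
Step 2 — Sum components: V_total = 7.308 + j82.7 V.
Step 3 — Convert to polar: |V_total| = 83.03 V, ∠V_total = 85.0°.

V_total = 83.03∠85.0° V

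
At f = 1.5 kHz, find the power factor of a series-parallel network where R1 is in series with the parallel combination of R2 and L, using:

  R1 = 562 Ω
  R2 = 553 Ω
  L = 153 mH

Step 1 — Angular frequency: ω = 2π·f = 2π·1500 = 9425 rad/s.
Step 2 — Component impedances:
  R1: Z = R = 562 Ω
  R2: Z = R = 553 Ω
  L: Z = jωL = j·9425·0.153 = 0 + j1442 Ω
Step 3 — Parallel branch: R2 || L = 1/(1/R2 + 1/L) = 482.1 + j184.9 Ω.
Step 4 — Series with R1: Z_total = R1 + (R2 || L) = 1044 + j184.9 Ω = 1060∠10.0° Ω.
Step 5 — Power factor: PF = cos(φ) = Re(Z)/|Z| = 1044.1/1060.3 = 0.9847.
Step 6 — Type: Im(Z) = 184.9 ⇒ lagging (phase φ = 10.0°).

PF = 0.9847 (lagging, φ = 10.0°)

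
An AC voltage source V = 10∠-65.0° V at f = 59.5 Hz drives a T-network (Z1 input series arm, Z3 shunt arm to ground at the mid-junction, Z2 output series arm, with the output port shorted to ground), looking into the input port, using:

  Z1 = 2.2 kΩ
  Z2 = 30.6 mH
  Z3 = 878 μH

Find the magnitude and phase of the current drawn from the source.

Step 1 — Angular frequency: ω = 2π·f = 2π·59.5 = 373.8 rad/s.
Step 2 — Component impedances:
  Z1: Z = R = 2200 Ω
  Z2: Z = jωL = j·373.8·0.0306 = 0 + j11.44 Ω
  Z3: Z = jωL = j·373.8·0.000878 = 0 + j0.3282 Ω
Step 3 — With the output port shorted to ground, the output series arm Z2 runs from the junction to ground; the shunt arm Z3 also runs from the junction to ground. They appear in parallel: Z3 || Z2 = 0 + j0.3191 Ω.
Step 4 — Series with input arm Z1: Z_in = Z1 + (Z3 || Z2) = 2200 + j0.3191 Ω = 2200∠0.0° Ω.
Step 5 — Source phasor: V = 10∠-65.0° V = 4.226 - j9.063 V.
Step 6 — Ohm's law: I = V / Z_total = (4.226 - j9.063) / (2200 + j0.3191) = 0.00192 - j0.00412 A.
Step 7 — Convert to polar: |I| = 0.004545 A, ∠I = -65.0°.

I = 0.004545∠-65.0° A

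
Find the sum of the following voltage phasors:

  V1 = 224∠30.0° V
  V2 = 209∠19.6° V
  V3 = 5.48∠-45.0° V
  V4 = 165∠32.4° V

Step 1 — Convert each phasor to rectangular form:
  V1 = 224·(cos(30.0°) + j·sin(30.0°)) = 194 + j112 V
  V2 = 209·(cos(19.6°) + j·sin(19.6°)) = 196.9 + j70.11 V
  V3 = 5.48·(cos(-45.0°) + j·sin(-45.0°)) = 3.875 - j3.875 V
  V4 = 165·(cos(32.4°) + j·sin(32.4°)) = 139.3 + j88.41 V
Step 2 — Sum components: V_total = 534.1 + j266.6 V.
Step 3 — Convert to polar: |V_total| = 596.9 V, ∠V_total = 26.5°.

V_total = 596.9∠26.5° V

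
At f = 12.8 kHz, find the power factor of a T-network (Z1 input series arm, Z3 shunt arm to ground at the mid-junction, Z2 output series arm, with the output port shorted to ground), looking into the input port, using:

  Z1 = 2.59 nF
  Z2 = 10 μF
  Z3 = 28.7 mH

Step 1 — Angular frequency: ω = 2π·f = 2π·1.28e+04 = 8.042e+04 rad/s.
Step 2 — Component impedances:
  Z1: Z = 1/(jωC) = -j/(ω·C) = 0 - j4801 Ω
  Z2: Z = 1/(jωC) = -j/(ω·C) = 0 - j1.243 Ω
  Z3: Z = jωL = j·8.042e+04·0.0287 = 0 + j2308 Ω
Step 3 — With the output port shorted to ground, the output series arm Z2 runs from the junction to ground; the shunt arm Z3 also runs from the junction to ground. They appear in parallel: Z3 || Z2 = 0 - j1.244 Ω.
Step 4 — Series with input arm Z1: Z_in = Z1 + (Z3 || Z2) = 0 - j4802 Ω = 4802∠-90.0° Ω.
Step 5 — Power factor: PF = cos(φ) = Re(Z)/|Z| = 0/4802 = 0.
Step 6 — Type: Im(Z) = -4802 ⇒ leading (phase φ = -90.0°).

PF = 0 (leading, φ = -90.0°)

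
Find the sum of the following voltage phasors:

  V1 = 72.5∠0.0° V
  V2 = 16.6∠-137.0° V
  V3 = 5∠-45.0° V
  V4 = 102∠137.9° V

Step 1 — Convert each phasor to rectangular form:
  V1 = 72.5·(cos(0.0°) + j·sin(0.0°)) = 72.5 V
  V2 = 16.6·(cos(-137.0°) + j·sin(-137.0°)) = -12.14 - j11.32 V
  V3 = 5·(cos(-45.0°) + j·sin(-45.0°)) = 3.536 - j3.536 V
  V4 = 102·(cos(137.9°) + j·sin(137.9°)) = -75.68 + j68.38 V
Step 2 — Sum components: V_total = -11.79 + j53.53 V.
Step 3 — Convert to polar: |V_total| = 54.81 V, ∠V_total = 102.4°.

V_total = 54.81∠102.4° V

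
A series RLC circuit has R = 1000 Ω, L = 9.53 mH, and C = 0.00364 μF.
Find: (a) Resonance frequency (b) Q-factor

Step 1 — Resonance condition Im(Z)=0 gives ω₀ = 1/√(LC).
Step 2 — ω₀ = 1/√(0.00953·3.64e-09) = 1.698e+05 rad/s.
Step 3 — f₀ = ω₀/(2π) = 2.702e+04 Hz.
Step 4 — Series Q: Q = ω₀L/R = 1.698e+05·0.00953/1000 = 1.618.

(a) f₀ = 2.702e+04 Hz  (b) Q = 1.618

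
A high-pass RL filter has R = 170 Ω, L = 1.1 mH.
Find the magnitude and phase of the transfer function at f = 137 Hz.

Step 1 — Angular frequency: ω = 2π·137 = 860.8 rad/s.
Step 2 — Transfer function: H(jω) = jωL/(R + jωL).
Step 3 — Numerator jωL = j·0.9469; denominator R + jωL = 170 + j0.9469.
Step 4 — H = 3.102e-05 + j0.00557.
Step 5 — Magnitude: |H| = 0.00557 (-45.1 dB); phase: φ = 89.7°.

|H| = 0.00557 (-45.1 dB), φ = 89.7°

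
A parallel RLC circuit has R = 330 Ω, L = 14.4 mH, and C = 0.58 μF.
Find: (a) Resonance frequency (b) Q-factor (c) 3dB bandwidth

Step 1 — Resonance: ω₀ = 1/√(LC) = 1/√(0.0144·5.8e-07) = 1.094e+04 rad/s.
Step 2 — f₀ = ω₀/(2π) = 1742 Hz.
Step 3 — Parallel Q: Q = R/(ω₀L) = 330/(1.094e+04·0.0144) = 2.094.
Step 4 — Bandwidth: Δω = ω₀/Q = 5225 rad/s; BW = Δω/(2π) = 831.5 Hz.

(a) f₀ = 1742 Hz  (b) Q = 2.094  (c) BW = 831.5 Hz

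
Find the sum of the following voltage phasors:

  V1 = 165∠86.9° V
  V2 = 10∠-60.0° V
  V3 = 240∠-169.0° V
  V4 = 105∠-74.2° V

Step 1 — Convert each phasor to rectangular form:
  V1 = 165·(cos(86.9°) + j·sin(86.9°)) = 8.923 + j164.8 V
  V2 = 10·(cos(-60.0°) + j·sin(-60.0°)) = 5 - j8.66 V
  V3 = 240·(cos(-169.0°) + j·sin(-169.0°)) = -235.6 - j45.79 V
  V4 = 105·(cos(-74.2°) + j·sin(-74.2°)) = 28.59 - j101 V
Step 2 — Sum components: V_total = -193.1 + j9.271 V.
Step 3 — Convert to polar: |V_total| = 193.3 V, ∠V_total = 177.3°.

V_total = 193.3∠177.3° V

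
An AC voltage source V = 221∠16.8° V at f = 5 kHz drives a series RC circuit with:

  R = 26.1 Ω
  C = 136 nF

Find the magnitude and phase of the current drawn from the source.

Step 1 — Angular frequency: ω = 2π·f = 2π·5000 = 3.142e+04 rad/s.
Step 2 — Component impedances:
  R: Z = R = 26.1 Ω
  C: Z = 1/(jωC) = -j/(ω·C) = 0 - j234.1 Ω
Step 3 — Series combination: Z_total = R + C = 26.1 - j234.1 Ω = 235.5∠-83.6° Ω.
Step 4 — Source phasor: V = 221∠16.8° V = 211.6 + j63.88 V.
Step 5 — Ohm's law: I = V / Z_total = (211.6 + j63.88) / (26.1 - j234.1) = -0.17 + j0.9229 A.
Step 6 — Convert to polar: |I| = 0.9384 A, ∠I = 100.4°.

I = 0.9384∠100.4° A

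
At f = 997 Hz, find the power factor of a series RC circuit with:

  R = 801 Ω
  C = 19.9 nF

Step 1 — Angular frequency: ω = 2π·f = 2π·997 = 6264 rad/s.
Step 2 — Component impedances:
  R: Z = R = 801 Ω
  C: Z = 1/(jωC) = -j/(ω·C) = 0 - j8022 Ω
Step 3 — Series combination: Z_total = R + C = 801 - j8022 Ω = 8062∠-84.3° Ω.
Step 4 — Power factor: PF = cos(φ) = Re(Z)/|Z| = 801/8061.7 = 0.09936.
Step 5 — Type: Im(Z) = -8022 ⇒ leading (phase φ = -84.3°).

PF = 0.09936 (leading, φ = -84.3°)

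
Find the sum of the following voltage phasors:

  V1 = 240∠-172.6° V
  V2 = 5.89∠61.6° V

Step 1 — Convert each phasor to rectangular form:
  V1 = 240·(cos(-172.6°) + j·sin(-172.6°)) = -238 - j30.91 V
  V2 = 5.89·(cos(61.6°) + j·sin(61.6°)) = 2.801 + j5.181 V
Step 2 — Sum components: V_total = -235.2 - j25.73 V.
Step 3 — Convert to polar: |V_total| = 236.6 V, ∠V_total = -173.8°.

V_total = 236.6∠-173.8° V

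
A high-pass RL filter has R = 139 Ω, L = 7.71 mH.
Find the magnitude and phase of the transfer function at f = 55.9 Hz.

Step 1 — Angular frequency: ω = 2π·55.9 = 351.2 rad/s.
Step 2 — Transfer function: H(jω) = jωL/(R + jωL).
Step 3 — Numerator jωL = j·2.708; denominator R + jωL = 139 + j2.708.
Step 4 — H = 0.0003794 + j0.01947.
Step 5 — Magnitude: |H| = 0.01948 (-34.2 dB); phase: φ = 88.9°.

|H| = 0.01948 (-34.2 dB), φ = 88.9°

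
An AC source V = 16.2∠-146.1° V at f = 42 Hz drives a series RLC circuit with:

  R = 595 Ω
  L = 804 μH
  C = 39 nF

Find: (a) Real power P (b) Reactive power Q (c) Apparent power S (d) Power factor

Step 1 — Angular frequency: ω = 2π·f = 2π·42 = 263.9 rad/s.
Step 2 — Component impedances:
  R: Z = R = 595 Ω
  L: Z = jωL = j·263.9·0.000804 = 0 + j0.2122 Ω
  C: Z = 1/(jωC) = -j/(ω·C) = 0 - j9.716e+04 Ω
Step 3 — Series combination: Z_total = R + L + C = 595 - j9.716e+04 Ω = 9.717e+04∠-89.6° Ω.
Step 4 — Source phasor: V = 16.2∠-146.1° V = -13.45 - j9.035 V.
Step 5 — Current: I = V / Z = 9.214e-05 - j0.000139 A = 0.0001667∠-56.5° A.
Step 6 — Complex power: S = V·I* = 1.654e-05 - j0.002701 VA.
Step 7 — Real power: P = Re(S) = 1.654e-05 W.
Step 8 — Reactive power: Q = Im(S) = -0.002701 VAR.
Step 9 — Apparent power: |S| = 0.002701 VA.
Step 10 — Power factor: PF = P/|S| = 0.006124 (leading).

(a) P = 1.654e-05 W  (b) Q = -0.002701 VAR  (c) S = 0.002701 VA  (d) PF = 0.006124 (leading)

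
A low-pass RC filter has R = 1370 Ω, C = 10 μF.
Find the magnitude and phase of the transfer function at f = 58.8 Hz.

Step 1 — Angular frequency: ω = 2π·58.8 = 369.5 rad/s.
Step 2 — Transfer function: H(jω) = 1/(1 + jωRC).
Step 3 — Denominator: 1 + jωRC = 1 + j·369.5·1370·1e-05 = 1 + j5.061.
Step 4 — H = 0.03757 - j0.1901.
Step 5 — Magnitude: |H| = 0.1938 (-14.3 dB); phase: φ = -78.8°.

|H| = 0.1938 (-14.3 dB), φ = -78.8°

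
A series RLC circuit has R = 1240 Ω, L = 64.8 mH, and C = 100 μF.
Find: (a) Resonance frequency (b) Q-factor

Step 1 — Resonance condition Im(Z)=0 gives ω₀ = 1/√(LC).
Step 2 — ω₀ = 1/√(0.0648·0.0001) = 392.8 rad/s.
Step 3 — f₀ = ω₀/(2π) = 62.52 Hz.
Step 4 — Series Q: Q = ω₀L/R = 392.8·0.0648/1240 = 0.02053.

(a) f₀ = 62.52 Hz  (b) Q = 0.02053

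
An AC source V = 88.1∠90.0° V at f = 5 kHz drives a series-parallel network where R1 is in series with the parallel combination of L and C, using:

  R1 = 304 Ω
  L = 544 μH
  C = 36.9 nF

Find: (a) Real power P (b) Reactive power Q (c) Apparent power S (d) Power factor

Step 1 — Angular frequency: ω = 2π·f = 2π·5000 = 3.142e+04 rad/s.
Step 2 — Component impedances:
  R1: Z = R = 304 Ω
  L: Z = jωL = j·3.142e+04·0.000544 = 0 + j17.09 Ω
  C: Z = 1/(jωC) = -j/(ω·C) = 0 - j862.6 Ω
Step 3 — Parallel branch: L || C = 1/(1/L + 1/C) = 0 + j17.44 Ω.
Step 4 — Series with R1: Z_total = R1 + (L || C) = 304 + j17.44 Ω = 304.5∠3.3° Ω.
Step 5 — Source phasor: V = 88.1∠90.0° V = 0 + j88.1 V.
Step 6 — Current: I = V / Z = 0.01657 + j0.2889 A = 0.2893∠86.7° A.
Step 7 — Complex power: S = V·I* = 25.45 + j1.46 VA.
Step 8 — Real power: P = Re(S) = 25.45 W.
Step 9 — Reactive power: Q = Im(S) = 1.46 VAR.
Step 10 — Apparent power: |S| = 25.49 VA.
Step 11 — Power factor: PF = P/|S| = 0.9984 (lagging).

(a) P = 25.45 W  (b) Q = 1.46 VAR  (c) S = 25.49 VA  (d) PF = 0.9984 (lagging)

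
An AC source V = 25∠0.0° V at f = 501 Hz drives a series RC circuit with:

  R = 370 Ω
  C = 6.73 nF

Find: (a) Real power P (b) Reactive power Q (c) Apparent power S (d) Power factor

Step 1 — Angular frequency: ω = 2π·f = 2π·501 = 3148 rad/s.
Step 2 — Component impedances:
  R: Z = R = 370 Ω
  C: Z = 1/(jωC) = -j/(ω·C) = 0 - j4.72e+04 Ω
Step 3 — Series combination: Z_total = R + C = 370 - j4.72e+04 Ω = 4.72e+04∠-89.6° Ω.
Step 4 — Source phasor: V = 25∠0.0° V = 25 V.
Step 5 — Current: I = V / Z = 4.151e-06 + j0.0005296 A = 0.0005296∠89.6° A.
Step 6 — Complex power: S = V·I* = 0.0001038 - j0.01324 VA.
Step 7 — Real power: P = Re(S) = 0.0001038 W.
Step 8 — Reactive power: Q = Im(S) = -0.01324 VAR.
Step 9 — Apparent power: |S| = 0.01324 VA.
Step 10 — Power factor: PF = P/|S| = 0.007838 (leading).

(a) P = 0.0001038 W  (b) Q = -0.01324 VAR  (c) S = 0.01324 VA  (d) PF = 0.007838 (leading)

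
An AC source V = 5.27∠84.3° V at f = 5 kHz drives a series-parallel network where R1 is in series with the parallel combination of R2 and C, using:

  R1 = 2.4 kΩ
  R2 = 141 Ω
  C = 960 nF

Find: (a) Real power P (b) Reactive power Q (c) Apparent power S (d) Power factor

Step 1 — Angular frequency: ω = 2π·f = 2π·5000 = 3.142e+04 rad/s.
Step 2 — Component impedances:
  R1: Z = R = 2400 Ω
  R2: Z = R = 141 Ω
  C: Z = 1/(jωC) = -j/(ω·C) = 0 - j33.16 Ω
Step 3 — Parallel branch: R2 || C = 1/(1/R2 + 1/C) = 7.389 - j31.42 Ω.
Step 4 — Series with R1: Z_total = R1 + (R2 || C) = 2407 - j31.42 Ω = 2408∠-0.7° Ω.
Step 5 — Source phasor: V = 5.27∠84.3° V = 0.5234 + j5.244 V.
Step 6 — Current: I = V / Z = 0.000189 + j0.002181 A = 0.002189∠85.0° A.
Step 7 — Complex power: S = V·I* = 0.01153 - j0.0001505 VA.
Step 8 — Real power: P = Re(S) = 0.01153 W.
Step 9 — Reactive power: Q = Im(S) = -0.0001505 VAR.
Step 10 — Apparent power: |S| = 0.01154 VA.
Step 11 — Power factor: PF = P/|S| = 0.9999 (leading).

(a) P = 0.01153 W  (b) Q = -0.0001505 VAR  (c) S = 0.01154 VA  (d) PF = 0.9999 (leading)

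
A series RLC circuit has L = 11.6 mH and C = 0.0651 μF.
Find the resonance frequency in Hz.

Step 1 — Resonance condition Im(Z)=0 gives ω₀ = 1/√(LC).
Step 2 — ω₀ = 1/√(0.0116·6.51e-08) = 3.639e+04 rad/s.
Step 3 — f₀ = ω₀/(2π) = 5792 Hz.

f₀ = 5792 Hz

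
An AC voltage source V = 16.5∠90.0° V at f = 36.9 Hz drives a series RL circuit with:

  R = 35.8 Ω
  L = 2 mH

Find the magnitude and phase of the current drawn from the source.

Step 1 — Angular frequency: ω = 2π·f = 2π·36.9 = 231.8 rad/s.
Step 2 — Component impedances:
  R: Z = R = 35.8 Ω
  L: Z = jωL = j·231.8·0.002 = 0 + j0.4637 Ω
Step 3 — Series combination: Z_total = R + L = 35.8 + j0.4637 Ω = 35.8∠0.7° Ω.
Step 4 — Source phasor: V = 16.5∠90.0° V = 0 + j16.5 V.
Step 5 — Ohm's law: I = V / Z_total = (0 + j16.5) / (35.8 + j0.4637) = 0.005969 + j0.4608 A.
Step 6 — Convert to polar: |I| = 0.4609 A, ∠I = 89.3°.

I = 0.4609∠89.3° A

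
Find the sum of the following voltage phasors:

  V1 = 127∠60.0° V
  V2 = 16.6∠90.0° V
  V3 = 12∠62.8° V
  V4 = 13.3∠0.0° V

Step 1 — Convert each phasor to rectangular form:
  V1 = 127·(cos(60.0°) + j·sin(60.0°)) = 63.5 + j110 V
  V2 = 16.6·(cos(90.0°) + j·sin(90.0°)) = 0 + j16.6 V
  V3 = 12·(cos(62.8°) + j·sin(62.8°)) = 5.485 + j10.67 V
  V4 = 13.3·(cos(0.0°) + j·sin(0.0°)) = 13.3 V
Step 2 — Sum components: V_total = 82.29 + j137.3 V.
Step 3 — Convert to polar: |V_total| = 160 V, ∠V_total = 59.1°.

V_total = 160∠59.1° V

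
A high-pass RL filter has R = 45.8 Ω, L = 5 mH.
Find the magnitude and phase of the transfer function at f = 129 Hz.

Step 1 — Angular frequency: ω = 2π·129 = 810.5 rad/s.
Step 2 — Transfer function: H(jω) = jωL/(R + jωL).
Step 3 — Numerator jωL = j·4.053; denominator R + jωL = 45.8 + j4.053.
Step 4 — H = 0.007769 + j0.0878.
Step 5 — Magnitude: |H| = 0.08814 (-21.1 dB); phase: φ = 84.9°.

|H| = 0.08814 (-21.1 dB), φ = 84.9°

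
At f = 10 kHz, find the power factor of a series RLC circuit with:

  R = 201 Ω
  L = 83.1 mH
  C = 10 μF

Step 1 — Angular frequency: ω = 2π·f = 2π·1e+04 = 6.283e+04 rad/s.
Step 2 — Component impedances:
  R: Z = R = 201 Ω
  L: Z = jωL = j·6.283e+04·0.0831 = 0 + j5221 Ω
  C: Z = 1/(jωC) = -j/(ω·C) = 0 - j1.592 Ω
Step 3 — Series combination: Z_total = R + L + C = 201 + j5220 Ω = 5224∠87.8° Ω.
Step 4 — Power factor: PF = cos(φ) = Re(Z)/|Z| = 201/5224 = 0.03848.
Step 5 — Type: Im(Z) = 5220 ⇒ lagging (phase φ = 87.8°).

PF = 0.03848 (lagging, φ = 87.8°)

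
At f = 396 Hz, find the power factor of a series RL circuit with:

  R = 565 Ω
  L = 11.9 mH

Step 1 — Angular frequency: ω = 2π·f = 2π·396 = 2488 rad/s.
Step 2 — Component impedances:
  R: Z = R = 565 Ω
  L: Z = jωL = j·2488·0.0119 = 0 + j29.61 Ω
Step 3 — Series combination: Z_total = R + L = 565 + j29.61 Ω = 565.8∠3.0° Ω.
Step 4 — Power factor: PF = cos(φ) = Re(Z)/|Z| = 565/565.8 = 0.9986.
Step 5 — Type: Im(Z) = 29.61 ⇒ lagging (phase φ = 3.0°).

PF = 0.9986 (lagging, φ = 3.0°)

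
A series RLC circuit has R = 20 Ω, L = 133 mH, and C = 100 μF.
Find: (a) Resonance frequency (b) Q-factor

Step 1 — Resonance condition Im(Z)=0 gives ω₀ = 1/√(LC).
Step 2 — ω₀ = 1/√(0.133·0.0001) = 274.2 rad/s.
Step 3 — f₀ = ω₀/(2π) = 43.64 Hz.
Step 4 — Series Q: Q = ω₀L/R = 274.2·0.133/20 = 1.823.

(a) f₀ = 43.64 Hz  (b) Q = 1.823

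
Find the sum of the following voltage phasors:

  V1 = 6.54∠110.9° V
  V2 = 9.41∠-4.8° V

Step 1 — Convert each phasor to rectangular form:
  V1 = 6.54·(cos(110.9°) + j·sin(110.9°)) = -2.333 + j6.11 V
  V2 = 9.41·(cos(-4.8°) + j·sin(-4.8°)) = 9.377 - j0.7874 V
Step 2 — Sum components: V_total = 7.044 + j5.322 V.
Step 3 — Convert to polar: |V_total| = 8.829 V, ∠V_total = 37.1°.

V_total = 8.829∠37.1° V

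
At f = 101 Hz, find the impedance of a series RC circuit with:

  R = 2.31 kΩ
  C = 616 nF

Step 1 — Angular frequency: ω = 2π·f = 2π·101 = 634.6 rad/s.
Step 2 — Component impedances:
  R: Z = R = 2310 Ω
  C: Z = 1/(jωC) = -j/(ω·C) = 0 - j2558 Ω
Step 3 — Series combination: Z_total = R + C = 2310 - j2558 Ω = 3447∠-47.9° Ω.

Z = 2310 - j2558 Ω = 3447∠-47.9° Ω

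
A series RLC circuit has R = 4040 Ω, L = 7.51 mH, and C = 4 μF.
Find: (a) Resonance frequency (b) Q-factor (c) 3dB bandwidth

Step 1 — Resonance: ω₀ = 1/√(LC) = 1/√(0.00751·4e-06) = 5770 rad/s.
Step 2 — f₀ = ω₀/(2π) = 918.3 Hz.
Step 3 — Series Q: Q = ω₀L/R = 5770·0.00751/4040 = 0.01073.
Step 4 — Bandwidth: Δω = ω₀/Q = 5.379e+05 rad/s; BW = Δω/(2π) = 8.562e+04 Hz.

(a) f₀ = 918.3 Hz  (b) Q = 0.01073  (c) BW = 8.562e+04 Hz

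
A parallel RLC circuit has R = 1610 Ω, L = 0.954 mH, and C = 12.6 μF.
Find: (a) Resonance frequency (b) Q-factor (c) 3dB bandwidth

Step 1 — Resonance: ω₀ = 1/√(LC) = 1/√(0.000954·1.26e-05) = 9121 rad/s.
Step 2 — f₀ = ω₀/(2π) = 1452 Hz.
Step 3 — Parallel Q: Q = R/(ω₀L) = 1610/(9121·0.000954) = 185.
Step 4 — Bandwidth: Δω = ω₀/Q = 49.3 rad/s; BW = Δω/(2π) = 7.846 Hz.

(a) f₀ = 1452 Hz  (b) Q = 185  (c) BW = 7.846 Hz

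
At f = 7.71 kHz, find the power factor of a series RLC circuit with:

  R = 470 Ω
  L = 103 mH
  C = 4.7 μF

Step 1 — Angular frequency: ω = 2π·f = 2π·7710 = 4.844e+04 rad/s.
Step 2 — Component impedances:
  R: Z = R = 470 Ω
  L: Z = jωL = j·4.844e+04·0.103 = 0 + j4990 Ω
  C: Z = 1/(jωC) = -j/(ω·C) = 0 - j4.392 Ω
Step 3 — Series combination: Z_total = R + L + C = 470 + j4985 Ω = 5007∠84.6° Ω.
Step 4 — Power factor: PF = cos(φ) = Re(Z)/|Z| = 470/5007.4 = 0.09386.
Step 5 — Type: Im(Z) = 4985 ⇒ lagging (phase φ = 84.6°).

PF = 0.09386 (lagging, φ = 84.6°)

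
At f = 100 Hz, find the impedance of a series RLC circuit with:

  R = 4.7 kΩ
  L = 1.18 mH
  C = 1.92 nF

Step 1 — Angular frequency: ω = 2π·f = 2π·100 = 628.3 rad/s.
Step 2 — Component impedances:
  R: Z = R = 4700 Ω
  L: Z = jωL = j·628.3·0.00118 = 0 + j0.7414 Ω
  C: Z = 1/(jωC) = -j/(ω·C) = 0 - j8.289e+05 Ω
Step 3 — Series combination: Z_total = R + L + C = 4700 - j8.289e+05 Ω = 8.289e+05∠-89.7° Ω.

Z = 4700 - j8.289e+05 Ω = 8.289e+05∠-89.7° Ω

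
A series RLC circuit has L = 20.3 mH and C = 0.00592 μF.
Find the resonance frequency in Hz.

Step 1 — Resonance condition Im(Z)=0 gives ω₀ = 1/√(LC).
Step 2 — ω₀ = 1/√(0.0203·5.92e-09) = 9.122e+04 rad/s.
Step 3 — f₀ = ω₀/(2π) = 1.452e+04 Hz.

f₀ = 1.452e+04 Hz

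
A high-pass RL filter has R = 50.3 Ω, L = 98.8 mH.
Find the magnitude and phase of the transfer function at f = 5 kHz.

Step 1 — Angular frequency: ω = 2π·5000 = 3.142e+04 rad/s.
Step 2 — Transfer function: H(jω) = jωL/(R + jωL).
Step 3 — Numerator jωL = j·3104; denominator R + jωL = 50.3 + j3104.
Step 4 — H = 0.9997 + j0.0162.
Step 5 — Magnitude: |H| = 0.9999 (-0.0 dB); phase: φ = 0.9°.

|H| = 0.9999 (-0.0 dB), φ = 0.9°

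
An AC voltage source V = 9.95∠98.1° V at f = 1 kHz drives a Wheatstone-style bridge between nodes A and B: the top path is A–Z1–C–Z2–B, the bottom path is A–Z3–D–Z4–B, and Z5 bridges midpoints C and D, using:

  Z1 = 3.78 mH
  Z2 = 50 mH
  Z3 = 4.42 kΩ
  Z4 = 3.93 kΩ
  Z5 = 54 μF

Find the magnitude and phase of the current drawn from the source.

Step 1 — Angular frequency: ω = 2π·f = 2π·1000 = 6283 rad/s.
Step 2 — Component impedances:
  Z1: Z = jωL = j·6283·0.00378 = 0 + j23.75 Ω
  Z2: Z = jωL = j·6283·0.05 = 0 + j314.2 Ω
  Z3: Z = R = 4420 Ω
  Z4: Z = R = 3930 Ω
  Z5: Z = 1/(jωC) = -j/(ω·C) = 0 - j2.947 Ω
Step 3 — Bridge requires nodal analysis (the Z5 bridge couples midpoints C and D, so the two paths cannot be reduced to a simple series/parallel combination). Setting node B to ground and injecting 1 A at node A, the 3-node admittance system at A, C, D solves to V_A = Z_AB = 25.08 + j335.9 Ω = 336.9∠85.7° Ω.
Step 4 — Source phasor: V = 9.95∠98.1° V = -1.402 + j9.851 V.
Step 5 — Ohm's law: I = V / Z_total = (-1.402 + j9.851) / (25.08 + j335.9) = 0.02885 + j0.006328 A.
Step 6 — Convert to polar: |I| = 0.02954 A, ∠I = 12.4°.

I = 0.02954∠12.4° A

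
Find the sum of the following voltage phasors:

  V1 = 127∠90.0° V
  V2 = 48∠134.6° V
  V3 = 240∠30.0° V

Step 1 — Convert each phasor to rectangular form:
  V1 = 127·(cos(90.0°) + j·sin(90.0°)) = 0 + j127 V
  V2 = 48·(cos(134.6°) + j·sin(134.6°)) = -33.7 + j34.18 V
  V3 = 240·(cos(30.0°) + j·sin(30.0°)) = 207.8 + j120 V
Step 2 — Sum components: V_total = 174.1 + j281.2 V.
Step 3 — Convert to polar: |V_total| = 330.7 V, ∠V_total = 58.2°.

V_total = 330.7∠58.2° V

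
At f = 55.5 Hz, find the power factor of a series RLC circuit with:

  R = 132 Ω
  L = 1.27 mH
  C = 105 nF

Step 1 — Angular frequency: ω = 2π·f = 2π·55.5 = 348.7 rad/s.
Step 2 — Component impedances:
  R: Z = R = 132 Ω
  L: Z = jωL = j·348.7·0.00127 = 0 + j0.4429 Ω
  C: Z = 1/(jωC) = -j/(ω·C) = 0 - j2.731e+04 Ω
Step 3 — Series combination: Z_total = R + L + C = 132 - j2.731e+04 Ω = 2.731e+04∠-89.7° Ω.
Step 4 — Power factor: PF = cos(φ) = Re(Z)/|Z| = 132/2.731e+04 = 0.004833.
Step 5 — Type: Im(Z) = -2.731e+04 ⇒ leading (phase φ = -89.7°).

PF = 0.004833 (leading, φ = -89.7°)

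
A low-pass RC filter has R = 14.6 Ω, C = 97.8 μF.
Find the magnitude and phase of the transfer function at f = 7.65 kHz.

Step 1 — Angular frequency: ω = 2π·7650 = 4.807e+04 rad/s.
Step 2 — Transfer function: H(jω) = 1/(1 + jωRC).
Step 3 — Denominator: 1 + jωRC = 1 + j·4.807e+04·14.6·9.78e-05 = 1 + j68.63.
Step 4 — H = 0.0002122 - j0.01457.
Step 5 — Magnitude: |H| = 0.01457 (-36.7 dB); phase: φ = -89.2°.

|H| = 0.01457 (-36.7 dB), φ = -89.2°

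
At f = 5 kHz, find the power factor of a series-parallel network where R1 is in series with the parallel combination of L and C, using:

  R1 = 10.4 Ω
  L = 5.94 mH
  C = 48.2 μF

Step 1 — Angular frequency: ω = 2π·f = 2π·5000 = 3.142e+04 rad/s.
Step 2 — Component impedances:
  R1: Z = R = 10.4 Ω
  L: Z = jωL = j·3.142e+04·0.00594 = 0 + j186.6 Ω
  C: Z = 1/(jωC) = -j/(ω·C) = 0 - j0.6604 Ω
Step 3 — Parallel branch: L || C = 1/(1/L + 1/C) = 0 - j0.6627 Ω.
Step 4 — Series with R1: Z_total = R1 + (L || C) = 10.4 - j0.6627 Ω = 10.42∠-3.6° Ω.
Step 5 — Power factor: PF = cos(φ) = Re(Z)/|Z| = 10.4/10.421 = 0.998.
Step 6 — Type: Im(Z) = -0.6627 ⇒ leading (phase φ = -3.6°).

PF = 0.998 (leading, φ = -3.6°)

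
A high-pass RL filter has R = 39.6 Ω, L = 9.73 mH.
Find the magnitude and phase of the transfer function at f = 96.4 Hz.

Step 1 — Angular frequency: ω = 2π·96.4 = 605.7 rad/s.
Step 2 — Transfer function: H(jω) = jωL/(R + jωL).
Step 3 — Numerator jωL = j·5.893; denominator R + jωL = 39.6 + j5.893.
Step 4 — H = 0.02167 + j0.1456.
Step 5 — Magnitude: |H| = 0.1472 (-16.6 dB); phase: φ = 81.5°.

|H| = 0.1472 (-16.6 dB), φ = 81.5°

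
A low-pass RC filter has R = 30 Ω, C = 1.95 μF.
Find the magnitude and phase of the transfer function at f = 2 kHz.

Step 1 — Angular frequency: ω = 2π·2000 = 1.257e+04 rad/s.
Step 2 — Transfer function: H(jω) = 1/(1 + jωRC).
Step 3 — Denominator: 1 + jωRC = 1 + j·1.257e+04·30·1.95e-06 = 1 + j0.7351.
Step 4 — H = 0.6492 - j0.4772.
Step 5 — Magnitude: |H| = 0.8057 (-1.9 dB); phase: φ = -36.3°.

|H| = 0.8057 (-1.9 dB), φ = -36.3°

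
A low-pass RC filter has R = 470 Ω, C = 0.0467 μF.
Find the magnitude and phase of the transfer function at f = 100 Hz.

Step 1 — Angular frequency: ω = 2π·100 = 628.3 rad/s.
Step 2 — Transfer function: H(jω) = 1/(1 + jωRC).
Step 3 — Denominator: 1 + jωRC = 1 + j·628.3·470·4.67e-08 = 1 + j0.01379.
Step 4 — H = 0.9998 - j0.01379.
Step 5 — Magnitude: |H| = 0.9999 (-0.0 dB); phase: φ = -0.8°.

|H| = 0.9999 (-0.0 dB), φ = -0.8°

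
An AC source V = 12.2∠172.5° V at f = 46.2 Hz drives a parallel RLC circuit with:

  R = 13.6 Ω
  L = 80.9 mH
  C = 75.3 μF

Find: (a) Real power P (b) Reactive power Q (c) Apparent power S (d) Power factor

Step 1 — Angular frequency: ω = 2π·f = 2π·46.2 = 290.3 rad/s.
Step 2 — Component impedances:
  R: Z = R = 13.6 Ω
  L: Z = jωL = j·290.3·0.0809 = 0 + j23.48 Ω
  C: Z = 1/(jωC) = -j/(ω·C) = 0 - j45.75 Ω
Step 3 — Parallel combination: 1/Z_total = 1/R + 1/L + 1/C; Z_total = 12.6 + j3.551 Ω = 13.09∠15.7° Ω.
Step 4 — Source phasor: V = 12.2∠172.5° V = -12.1 + j1.592 V.
Step 5 — Current: I = V / Z = -0.8564 + j0.3678 A = 0.932∠156.8° A.
Step 6 — Complex power: S = V·I* = 10.94 + j3.085 VA.
Step 7 — Real power: P = Re(S) = 10.94 W.
Step 8 — Reactive power: Q = Im(S) = 3.085 VAR.
Step 9 — Apparent power: |S| = 11.37 VA.
Step 10 — Power factor: PF = P/|S| = 0.9625 (lagging).

(a) P = 10.94 W  (b) Q = 3.085 VAR  (c) S = 11.37 VA  (d) PF = 0.9625 (lagging)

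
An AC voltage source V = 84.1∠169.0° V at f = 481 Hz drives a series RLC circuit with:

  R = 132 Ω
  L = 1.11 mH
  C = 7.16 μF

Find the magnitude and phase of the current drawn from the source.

Step 1 — Angular frequency: ω = 2π·f = 2π·481 = 3022 rad/s.
Step 2 — Component impedances:
  R: Z = R = 132 Ω
  L: Z = jωL = j·3022·0.00111 = 0 + j3.355 Ω
  C: Z = 1/(jωC) = -j/(ω·C) = 0 - j46.21 Ω
Step 3 — Series combination: Z_total = R + L + C = 132 - j42.86 Ω = 138.8∠-18.0° Ω.
Step 4 — Source phasor: V = 84.1∠169.0° V = -82.55 + j16.05 V.
Step 5 — Ohm's law: I = V / Z_total = (-82.55 + j16.05) / (132 - j42.86) = -0.6015 - j0.07372 A.
Step 6 — Convert to polar: |I| = 0.606 A, ∠I = -173.0°.

I = 0.606∠-173.0° A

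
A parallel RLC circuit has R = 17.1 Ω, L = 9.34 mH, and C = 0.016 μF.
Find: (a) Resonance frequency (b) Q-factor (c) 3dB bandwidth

Step 1 — Resonance: ω₀ = 1/√(LC) = 1/√(0.00934·1.6e-08) = 8.18e+04 rad/s.
Step 2 — f₀ = ω₀/(2π) = 1.302e+04 Hz.
Step 3 — Parallel Q: Q = R/(ω₀L) = 17.1/(8.18e+04·0.00934) = 0.02238.
Step 4 — Bandwidth: Δω = ω₀/Q = 3.655e+06 rad/s; BW = Δω/(2π) = 5.817e+05 Hz.

(a) f₀ = 1.302e+04 Hz  (b) Q = 0.02238  (c) BW = 5.817e+05 Hz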